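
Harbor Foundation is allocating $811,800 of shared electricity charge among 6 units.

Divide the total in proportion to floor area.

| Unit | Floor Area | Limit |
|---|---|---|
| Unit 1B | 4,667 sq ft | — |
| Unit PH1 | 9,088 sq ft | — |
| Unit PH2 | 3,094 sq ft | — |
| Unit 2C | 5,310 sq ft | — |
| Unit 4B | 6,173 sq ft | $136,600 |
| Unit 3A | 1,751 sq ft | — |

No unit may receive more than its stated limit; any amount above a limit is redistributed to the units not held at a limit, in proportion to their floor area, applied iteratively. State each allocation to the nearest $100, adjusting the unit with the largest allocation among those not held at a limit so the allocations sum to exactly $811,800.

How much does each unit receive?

Unit 1B: $131,800; Unit PH1: $256,600; Unit PH2: $87,400; Unit 2C: $150,000; Unit 4B: $136,600; Unit 3A: $49,400

Combined floor area = 30,083.
Unconstrained shares: Unit 1B 125,940.58; Unit PH1 245,242.77; Unit PH2 83,492.64; Unit 2C 143,292.16; Unit 4B 166,580.51; Unit 3A 47,251.33.
Cap binds for Unit 4B ($136,600); balance $675,200 reallocated over remaining floor area 23,910.
Redistributed shares: Unit 1B 131,792.49 → $131,800; Unit PH1 256,638.13 → $256,600; Unit PH2 87,372.18 → $87,400; Unit 2C 149,950.31 → $150,000; Unit 3A 49,446.89 → $49,400.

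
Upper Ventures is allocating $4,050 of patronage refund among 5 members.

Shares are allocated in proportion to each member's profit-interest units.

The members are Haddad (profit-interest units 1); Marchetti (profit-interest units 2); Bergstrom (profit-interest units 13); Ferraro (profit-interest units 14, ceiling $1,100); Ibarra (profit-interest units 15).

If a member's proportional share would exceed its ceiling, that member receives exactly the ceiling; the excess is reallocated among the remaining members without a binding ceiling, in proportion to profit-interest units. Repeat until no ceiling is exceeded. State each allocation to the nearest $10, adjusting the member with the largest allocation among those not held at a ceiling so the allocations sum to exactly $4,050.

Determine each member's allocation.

Combined profit-interest units = 45.
Unconstrained shares: Haddad 90.00; Marchetti 180.00; Bergstrom 1,170.00; Ferraro 1,260.00; Ibarra 1,350.00.
Capped: Ferraro ($1,100); remaining pool $2,950 reallocated over remaining profit-interest units 31.
Shares after redistribution: Haddad 95.16 → $100; Marchetti 190.32 → $190; Bergstrom 1,237.10 → $1,240; Ibarra 1,427.42 → $1,430.
Rounding difference −$10 applied to Ibarra → $1,420.

Haddad: $100; Marchetti: $190; Bergstrom: $1,240; Ferraro: $1,100; Ibarra: $1,420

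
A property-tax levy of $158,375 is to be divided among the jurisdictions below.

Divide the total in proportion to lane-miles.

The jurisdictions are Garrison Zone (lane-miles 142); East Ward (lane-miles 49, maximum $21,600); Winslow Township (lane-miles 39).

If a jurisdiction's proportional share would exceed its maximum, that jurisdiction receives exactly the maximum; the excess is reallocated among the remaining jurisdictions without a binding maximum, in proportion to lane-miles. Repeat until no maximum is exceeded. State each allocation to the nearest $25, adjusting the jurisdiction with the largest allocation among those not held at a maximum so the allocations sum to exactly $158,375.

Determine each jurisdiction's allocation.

Lane-miles total: 230.
Pro-rata shares before constraints: Garrison Zone 97,779.35; East Ward 33,740.76; Winslow Township 26,854.89.
Cap binds for East Ward ($21,600); remaining pool $136,775 reallocated over remaining lane-miles 181.
Remaining shares: Garrison Zone 107,304.14 → $107,300; Winslow Township 29,470.86 → $29,475.

Garrison Zone: $107,300 · East Ward: $21,600 · Winslow Township: $29,475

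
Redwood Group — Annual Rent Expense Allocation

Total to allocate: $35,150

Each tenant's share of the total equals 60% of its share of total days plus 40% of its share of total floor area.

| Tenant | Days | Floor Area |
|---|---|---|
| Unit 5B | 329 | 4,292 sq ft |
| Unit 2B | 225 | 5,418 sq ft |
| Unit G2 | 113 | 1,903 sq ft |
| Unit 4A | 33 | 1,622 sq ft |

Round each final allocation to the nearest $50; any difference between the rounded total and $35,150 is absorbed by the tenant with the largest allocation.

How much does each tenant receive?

Unit 5B: $14,450; Unit 2B: $12,550; Unit G2: $5,450; Unit 4A: $2,700

Totals — days 700, floor area 13,235.
Blended shares (60% days + 40% floor area): Unit 5B 0.4117; Unit 2B 0.3566; Unit G2 0.1544; Unit 4A 0.0773.
Raw shares: Unit 5B 14,471.84; Unit 2B 12,534.66; Unit G2 5,426.15; Unit 4A 2,717.35.
Rounded to nearest $50: Unit 5B $14,450; Unit 2B $12,550; Unit G2 $5,450; Unit 4A $2,700. Sum = $35,150.
Rounded total matches; no reconciliation needed.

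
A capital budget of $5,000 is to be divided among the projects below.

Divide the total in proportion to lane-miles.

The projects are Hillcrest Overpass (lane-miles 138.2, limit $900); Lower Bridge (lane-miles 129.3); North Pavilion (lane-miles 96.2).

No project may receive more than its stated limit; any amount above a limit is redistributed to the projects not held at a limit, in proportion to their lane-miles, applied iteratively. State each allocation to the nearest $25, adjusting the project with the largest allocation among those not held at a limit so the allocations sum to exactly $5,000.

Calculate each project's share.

Lane-miles total: 363.7.
Unconstrained shares: Hillcrest Overpass 1,899.92; Lower Bridge 1,777.56; North Pavilion 1,322.52.
Cap binds for Hillcrest Overpass ($900); remaining pool $4,100 reallocated over remaining lane-miles 225.5.
Remaining shares: Lower Bridge 2,350.91 → $2,350; North Pavilion 1,749.09 → $1,750.

Hillcrest Overpass: $900 | Lower Bridge: $2,350 | North Pavilion: $1,750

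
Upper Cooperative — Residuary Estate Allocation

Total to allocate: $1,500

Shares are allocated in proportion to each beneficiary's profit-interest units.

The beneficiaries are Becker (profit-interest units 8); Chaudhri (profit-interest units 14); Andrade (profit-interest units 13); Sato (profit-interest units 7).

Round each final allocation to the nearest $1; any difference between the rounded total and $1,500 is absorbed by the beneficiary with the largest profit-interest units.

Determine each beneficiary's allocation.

Becker: $286 | Chaudhri: $500 | Andrade: $464 | Sato: $250

Sum of profit-interest units: 8 + 14 + 13 + 7 = 42.
Unrounded shares: Becker 285.71; Chaudhri 500.00; Andrade 464.29; Sato 250.00.
Rounded to nearest $1: Becker $286; Chaudhri $500; Andrade $464; Sato $250. Sum = $1,500.
Rounded total matches; no reconciliation needed.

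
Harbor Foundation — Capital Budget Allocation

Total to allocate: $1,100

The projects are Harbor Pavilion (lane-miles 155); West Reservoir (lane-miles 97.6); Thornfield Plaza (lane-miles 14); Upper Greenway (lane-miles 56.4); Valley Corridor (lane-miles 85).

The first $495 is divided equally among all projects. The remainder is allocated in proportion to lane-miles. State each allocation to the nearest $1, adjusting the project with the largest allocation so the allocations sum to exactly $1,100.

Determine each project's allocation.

Equal tier: $495 ÷ 5 = $99 apiece.
Remainder $605 by lane-miles (total 408): Harbor Pavilion 229.84 → $230; West Reservoir 144.73 → $145; Thornfield Plaza 20.76 → $21; Upper Greenway 83.63 → $84; Valley Corridor 126.04 → $126.
Rounding difference −$1 on remainder applied to Harbor Pavilion.
Totals: Harbor Pavilion $99 + $229 = $328; West Reservoir $99 + $145 = $244; Thornfield Plaza $99 + $21 = $120; Upper Greenway $99 + $84 = $183; Valley Corridor $99 + $126 = $225.

Harbor Pavilion: $328 · West Reservoir: $244 · Thornfield Plaza: $120 · Upper Greenway: $183 · Valley Corridor: $225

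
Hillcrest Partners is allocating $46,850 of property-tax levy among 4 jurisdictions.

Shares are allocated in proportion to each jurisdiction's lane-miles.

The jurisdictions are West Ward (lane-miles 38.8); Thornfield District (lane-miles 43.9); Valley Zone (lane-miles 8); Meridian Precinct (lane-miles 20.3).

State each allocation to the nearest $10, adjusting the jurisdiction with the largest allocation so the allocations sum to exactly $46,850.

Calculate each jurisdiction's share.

Combined lane-miles = 111.
Proportional shares: West Ward 38.8/111 × $46,850 = 16,376.40; Thornfield District 43.9/111 × $46,850 = 18,528.96; Valley Zone 8/111 × $46,850 = 3,376.58; Meridian Precinct 20.3/111 × $46,850 = 8,568.06.
Rounded to nearest $10: West Ward $16,380; Thornfield District $18,530; Valley Zone $3,380; Meridian Precinct $8,570. Sum = $46,860.
Difference $46,850 − $46,860 = −$10 applied to largest allocation (Thornfield District): Thornfield District becomes $18,520.

West Ward: $16,380 · Thornfield District: $18,520 · Valley Zone: $3,380 · Meridian Precinct: $8,570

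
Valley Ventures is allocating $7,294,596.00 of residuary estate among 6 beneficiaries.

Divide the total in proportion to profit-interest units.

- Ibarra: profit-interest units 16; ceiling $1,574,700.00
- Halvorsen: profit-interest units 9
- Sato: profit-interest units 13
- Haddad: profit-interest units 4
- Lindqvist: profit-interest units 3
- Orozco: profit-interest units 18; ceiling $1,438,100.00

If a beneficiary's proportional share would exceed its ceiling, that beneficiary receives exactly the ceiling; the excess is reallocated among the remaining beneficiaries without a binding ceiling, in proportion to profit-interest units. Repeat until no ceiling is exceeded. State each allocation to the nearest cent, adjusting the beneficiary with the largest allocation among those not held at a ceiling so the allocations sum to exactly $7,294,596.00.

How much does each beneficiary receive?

Sum of profit-interest units: 63.
Pro-rata shares before constraints: Ibarra 1,852,595.8095; Halvorsen 1,042,085.1429; Sato 1,505,234.0952; Haddad 463,148.9524; Lindqvist 347,361.7143; Orozco 2,084,170.2857.
Capped: Ibarra ($1,574,700.00), Orozco ($1,438,100.00); residual $4,281,796.00 reallocated over remaining profit-interest units 29.
Redistributed shares: Halvorsen 1,328,833.2414 → $1,328,833.24; Sato 1,919,425.7931 → $1,919,425.79; Haddad 590,592.5517 → $590,592.55; Lindqvist 442,944.4138 → $442,944.41.
Rounding difference +$0.01 applied to Sato → $1,919,425.80.

Ibarra: $1,574,700.00 · Halvorsen: $1,328,833.24 · Sato: $1,919,425.80 · Haddad: $590,592.55 · Lindqvist: $442,944.41 · Orozco: $1,438,100.00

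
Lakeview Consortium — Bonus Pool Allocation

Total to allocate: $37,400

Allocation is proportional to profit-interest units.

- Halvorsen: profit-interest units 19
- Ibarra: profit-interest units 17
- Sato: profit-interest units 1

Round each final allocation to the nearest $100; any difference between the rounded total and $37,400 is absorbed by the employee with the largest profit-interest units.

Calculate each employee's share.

Profit-interest units total: 19 + 17 + 1 = 37.
Proportional shares: Halvorsen 19,205.41; Ibarra 17,183.78; Sato 1,010.81.
After rounding ($100): Halvorsen $19,200; Ibarra $17,200; Sato $1,000. Sum = $37,400.
Rounded total matches; no reconciliation needed.

Halvorsen: $19,200; Ibarra: $17,200; Sato: $1,000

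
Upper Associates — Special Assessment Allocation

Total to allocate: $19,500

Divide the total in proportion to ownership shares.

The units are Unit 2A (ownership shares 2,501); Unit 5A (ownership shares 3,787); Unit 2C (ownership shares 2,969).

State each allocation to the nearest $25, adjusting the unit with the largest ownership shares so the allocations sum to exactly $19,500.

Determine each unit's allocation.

Total ownership shares = 2,501 + 3,787 + 2,969 = 9,257.
Proportional shares: Unit 2A 5,268.39; Unit 5A 7,977.37; Unit 2C 6,254.24.
After rounding ($25): Unit 2A $5,275; Unit 5A $7,975; Unit 2C $6,250. Sum = $19,500.
Sum already equals the total — no adjustment.

Unit 2A: $5,275 | Unit 5A: $7,975 | Unit 2C: $6,250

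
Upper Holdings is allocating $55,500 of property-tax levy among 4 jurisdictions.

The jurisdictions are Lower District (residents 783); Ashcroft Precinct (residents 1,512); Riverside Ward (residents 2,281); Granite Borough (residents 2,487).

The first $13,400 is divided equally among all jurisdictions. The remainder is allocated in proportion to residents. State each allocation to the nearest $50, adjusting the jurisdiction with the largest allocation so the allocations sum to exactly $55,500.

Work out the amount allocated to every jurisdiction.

Lower District: $8,000 | Ashcroft Precinct: $12,350 | Riverside Ward: $16,950 | Granite Borough: $18,200

Equal tier: $13,400 ÷ 4 = $3,350 apiece.
Remainder $42,100 by residents (total 7,063): Lower District 4,667.18 → $4,650; Ashcroft Precinct 9,012.49 → $9,000; Riverside Ward 13,596.22 → $13,600; Granite Borough 14,824.11 → $14,800.
Rounding difference +$50 on remainder applied to Granite Borough.
Totals: Lower District $3,350 + $4,650 = $8,000; Ashcroft Precinct $3,350 + $9,000 = $12,350; Riverside Ward $3,350 + $13,600 = $16,950; Granite Borough $3,350 + $14,850 = $18,200.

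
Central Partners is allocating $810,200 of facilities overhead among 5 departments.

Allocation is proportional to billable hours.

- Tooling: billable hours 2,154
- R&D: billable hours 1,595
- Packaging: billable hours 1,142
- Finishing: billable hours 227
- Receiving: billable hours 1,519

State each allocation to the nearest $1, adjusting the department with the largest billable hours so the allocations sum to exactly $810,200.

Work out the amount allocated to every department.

Tooling: $262,945; R&D: $194,707; Packaging: $139,408; Finishing: $27,711; Receiving: $185,429

Combined billable hours = 2,154 + 1,595 + 1,142 + 227 + 1,519 = 6,637.
Proportional shares: Tooling 262,945.73; R&D 194,706.80; Packaging 139,407.62; Finishing 27,710.62; Receiving 185,429.23.
Rounded to nearest $1: Tooling $262,946; R&D $194,707; Packaging $139,408; Finishing $27,711; Receiving $185,429. Sum = $810,201.
Difference $810,200 − $810,201 = −$1 applied to largest billable hours (Tooling): Tooling becomes $262,945.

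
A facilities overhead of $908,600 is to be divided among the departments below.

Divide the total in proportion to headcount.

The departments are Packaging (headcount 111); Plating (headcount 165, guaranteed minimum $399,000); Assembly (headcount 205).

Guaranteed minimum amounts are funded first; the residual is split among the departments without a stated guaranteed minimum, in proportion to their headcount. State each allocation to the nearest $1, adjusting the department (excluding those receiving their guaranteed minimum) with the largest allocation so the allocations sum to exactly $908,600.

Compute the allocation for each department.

Fund the minimums — Plating $399,000. Residual $509,600.
Residual split over remaining headcount 316: Packaging 179,005.06 → $179,005; Assembly 330,594.94 → $330,595.

Packaging: $179,005 · Plating: $399,000 · Assembly: $330,595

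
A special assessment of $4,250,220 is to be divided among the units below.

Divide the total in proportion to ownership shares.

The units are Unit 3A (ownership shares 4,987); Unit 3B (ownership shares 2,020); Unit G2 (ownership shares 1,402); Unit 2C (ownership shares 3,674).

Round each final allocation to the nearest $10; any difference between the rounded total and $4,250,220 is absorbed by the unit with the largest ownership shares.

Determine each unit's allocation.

Total ownership shares = 4,987 + 2,020 + 1,402 + 3,674 = 12,083.
Pro-rata amounts: Unit 3A 1,754,187.47; Unit 3B 710,539.14; Unit G2 493,156.37; Unit 2C 1,292,337.03.
At nearest $10: Unit 3A $1,754,190; Unit 3B $710,540; Unit G2 $493,160; Unit 2C $1,292,340. Sum = $4,250,230.
Difference $4,250,220 − $4,250,230 = −$10 applied to largest ownership shares (Unit 3A): Unit 3A becomes $1,754,180.

Unit 3A: $1,754,180; Unit 3B: $710,540; Unit G2: $493,160; Unit 2C: $1,292,340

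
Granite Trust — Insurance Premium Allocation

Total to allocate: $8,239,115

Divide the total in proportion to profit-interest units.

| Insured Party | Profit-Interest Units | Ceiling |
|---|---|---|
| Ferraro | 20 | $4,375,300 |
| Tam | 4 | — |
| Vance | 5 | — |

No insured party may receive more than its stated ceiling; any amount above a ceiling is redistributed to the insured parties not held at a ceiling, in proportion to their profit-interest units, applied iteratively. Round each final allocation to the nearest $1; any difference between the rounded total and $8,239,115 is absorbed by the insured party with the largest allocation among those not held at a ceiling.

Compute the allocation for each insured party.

Ferraro: $4,375,300; Tam: $1,717,251; Vance: $2,146,564

Total profit-interest units = 29.
Pro-rata shares before constraints: Ferraro 5,682,148.28; Tam 1,136,429.66; Vance 1,420,537.07.
Held at cap: Ferraro ($4,375,300); balance $3,863,815 reallocated over remaining profit-interest units 9.
Redistributed shares: Tam 1,717,251.11 → $1,717,251; Vance 2,146,563.89 → $2,146,564.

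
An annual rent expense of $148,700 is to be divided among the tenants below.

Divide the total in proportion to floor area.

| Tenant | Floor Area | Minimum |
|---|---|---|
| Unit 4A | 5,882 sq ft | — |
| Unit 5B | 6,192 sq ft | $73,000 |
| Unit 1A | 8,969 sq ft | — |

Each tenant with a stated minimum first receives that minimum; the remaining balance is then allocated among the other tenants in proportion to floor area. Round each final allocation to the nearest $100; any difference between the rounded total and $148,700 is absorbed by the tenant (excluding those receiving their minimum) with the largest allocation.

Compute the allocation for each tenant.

Unit 4A: $30,000 · Unit 5B: $73,000 · Unit 1A: $45,700

Fund the minimums — Unit 5B $73,000. Residual $75,700.
Residual split over remaining floor area 14,851: Unit 4A 29,982.32 → $30,000; Unit 1A 45,717.68 → $45,700.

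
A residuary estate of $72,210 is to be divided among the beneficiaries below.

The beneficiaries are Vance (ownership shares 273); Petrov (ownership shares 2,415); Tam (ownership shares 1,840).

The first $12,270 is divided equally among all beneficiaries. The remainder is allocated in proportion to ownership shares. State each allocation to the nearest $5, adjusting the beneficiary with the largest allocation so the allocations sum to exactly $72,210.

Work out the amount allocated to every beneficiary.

Equal tier: $12,270 ÷ 3 = $4,090 apiece.
Remainder $59,940 by ownership shares (total 4,528): Vance 3,613.87 → $3,615; Petrov 31,968.88 → $31,970; Tam 24,357.24 → $24,355.
Totals: Vance $4,090 + $3,615 = $7,705; Petrov $4,090 + $31,970 = $36,060; Tam $4,090 + $24,355 = $28,445.

Vance: $7,705 · Petrov: $36,060 · Tam: $28,445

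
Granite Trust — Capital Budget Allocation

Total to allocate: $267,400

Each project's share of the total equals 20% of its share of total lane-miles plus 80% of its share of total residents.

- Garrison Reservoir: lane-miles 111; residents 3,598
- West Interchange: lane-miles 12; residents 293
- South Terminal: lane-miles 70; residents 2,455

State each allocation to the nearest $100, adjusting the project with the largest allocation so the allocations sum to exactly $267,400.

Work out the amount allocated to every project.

Garrison Reservoir: $152,000 | West Interchange: $13,200 | South Terminal: $102,200

Totals — lane-miles 193, residents 6,346.
Composite weights (20% lane-miles + 80% residents): Garrison Reservoir 0.5686; West Interchange 0.0494; South Terminal 0.3820.
Unrounded shares: Garrison Reservoir 152,044.43; West Interchange 13,202.04; South Terminal 102,153.53.
After rounding ($100): Garrison Reservoir $152,000; West Interchange $13,200; South Terminal $102,200. Sum = $267,400.
No rounding difference to absorb.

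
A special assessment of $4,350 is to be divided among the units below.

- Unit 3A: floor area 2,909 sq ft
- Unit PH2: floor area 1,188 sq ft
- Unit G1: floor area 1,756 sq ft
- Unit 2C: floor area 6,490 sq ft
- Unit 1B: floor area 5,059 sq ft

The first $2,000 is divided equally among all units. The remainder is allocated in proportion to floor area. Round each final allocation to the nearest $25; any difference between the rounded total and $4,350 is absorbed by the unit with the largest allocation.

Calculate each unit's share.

Equal tier: $2,000 ÷ 5 = $400 apiece.
Remainder $2,350 by floor area (total 17,402): Unit 3A 392.84 → $400; Unit PH2 160.43 → $150; Unit G1 237.13 → $225; Unit 2C 876.42 → $875; Unit 1B 683.18 → $675.
Rounding difference +$25 on remainder applied to Unit 2C.
Totals: Unit 3A $400 + $400 = $800; Unit PH2 $400 + $150 = $550; Unit G1 $400 + $225 = $625; Unit 2C $400 + $900 = $1,300; Unit 1B $400 + $675 = $1,075.

Unit 3A: $800 | Unit PH2: $550 | Unit G1: $625 | Unit 2C: $1,300 | Unit 1B: $1,075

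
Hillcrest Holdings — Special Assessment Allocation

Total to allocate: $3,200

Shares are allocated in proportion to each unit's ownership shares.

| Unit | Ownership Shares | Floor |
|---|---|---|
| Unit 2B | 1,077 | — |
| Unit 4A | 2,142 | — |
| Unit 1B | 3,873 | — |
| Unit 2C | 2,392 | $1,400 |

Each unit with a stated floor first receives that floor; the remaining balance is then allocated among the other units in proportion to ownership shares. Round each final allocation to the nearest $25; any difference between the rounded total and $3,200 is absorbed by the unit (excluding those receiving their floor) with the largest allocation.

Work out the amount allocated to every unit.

Fund the minimums — Unit 2C $1,400. Balance $1,800.
Balance split over remaining ownership shares 7,092: Unit 2B 273.35 → $275; Unit 4A 543.65 → $550; Unit 1B 982.99 → $975.

Unit 2B: $275; Unit 4A: $550; Unit 1B: $975; Unit 2C: $1,400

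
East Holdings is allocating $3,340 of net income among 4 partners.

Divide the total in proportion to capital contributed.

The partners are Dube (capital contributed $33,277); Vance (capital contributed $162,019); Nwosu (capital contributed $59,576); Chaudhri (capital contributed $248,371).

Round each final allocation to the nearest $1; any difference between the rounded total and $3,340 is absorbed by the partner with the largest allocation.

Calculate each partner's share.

Capital contributed total: 503,243.
Pro-rata amounts: Dube 33,277/503,243 × $3,340 = 220.86; Vance 162,019/503,243 × $3,340 = 1,075.31; Nwosu 59,576/503,243 × $3,340 = 395.40; Chaudhri 248,371/503,243 × $3,340 = 1,648.43.
At nearest $1: Dube $221; Vance $1,075; Nwosu $395; Chaudhri $1,648. Sum = $3,339.
Difference $3,340 − $3,339 = +$1 applied to largest allocation (Chaudhri): Chaudhri becomes $1,649.

Dube: $221 · Vance: $1,075 · Nwosu: $395 · Chaudhri: $1,649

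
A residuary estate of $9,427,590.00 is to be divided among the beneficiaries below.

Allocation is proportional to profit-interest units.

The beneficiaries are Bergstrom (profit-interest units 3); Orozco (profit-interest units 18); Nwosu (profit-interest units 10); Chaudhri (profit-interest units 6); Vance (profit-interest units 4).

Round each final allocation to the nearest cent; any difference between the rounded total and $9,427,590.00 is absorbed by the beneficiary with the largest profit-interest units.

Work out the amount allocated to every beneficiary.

Bergstrom: $689,823.66 · Orozco: $4,138,941.94 · Nwosu: $2,299,412.20 · Chaudhri: $1,379,647.32 · Vance: $919,764.88

Sum of profit-interest units: 3 + 18 + 10 + 6 + 4 = 41.
Proportional shares: Bergstrom 689,823.6585; Orozco 4,138,941.9512; Nwosu 2,299,412.1951; Chaudhri 1,379,647.3171; Vance 919,764.8780.
At nearest cent: Bergstrom $689,823.66; Orozco $4,138,941.95; Nwosu $2,299,412.20; Chaudhri $1,379,647.32; Vance $919,764.88. Sum = $9,427,590.01.
Difference $9,427,590.00 − $9,427,590.01 = −$0.01 applied to largest profit-interest units (Orozco): Orozco becomes $4,138,941.94.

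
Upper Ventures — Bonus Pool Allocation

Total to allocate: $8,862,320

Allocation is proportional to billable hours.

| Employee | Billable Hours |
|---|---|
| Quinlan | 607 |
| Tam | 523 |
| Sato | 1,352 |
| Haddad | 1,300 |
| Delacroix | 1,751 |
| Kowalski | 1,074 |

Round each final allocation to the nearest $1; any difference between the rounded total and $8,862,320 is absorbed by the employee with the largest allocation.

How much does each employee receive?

Billable hours total: 6,607.
Unrounded shares: Quinlan 607/6,607 × $8,862,320 = 814,201.34; Tam 523/6,607 × $8,862,320 = 701,527.68; Sato 1,352/6,607 × $8,862,320 = 1,813,509.41; Haddad 1,300/6,607 × $8,862,320 = 1,743,759.04; Delacroix 1,751/6,607 × $8,862,320 = 2,348,709.30; Kowalski 1,074/6,607 × $8,862,320 = 1,440,613.24.
Rounded to nearest $1: Quinlan $814,201; Tam $701,528; Sato $1,813,509; Haddad $1,743,759; Delacroix $2,348,709; Kowalski $1,440,613. Sum = $8,862,319.
Difference $8,862,320 − $8,862,319 = +$1 applied to largest allocation (Delacroix): Delacroix becomes $2,348,710.

Quinlan: $814,201; Tam: $701,528; Sato: $1,813,509; Haddad: $1,743,759; Delacroix: $2,348,710; Kowalski: $1,440,613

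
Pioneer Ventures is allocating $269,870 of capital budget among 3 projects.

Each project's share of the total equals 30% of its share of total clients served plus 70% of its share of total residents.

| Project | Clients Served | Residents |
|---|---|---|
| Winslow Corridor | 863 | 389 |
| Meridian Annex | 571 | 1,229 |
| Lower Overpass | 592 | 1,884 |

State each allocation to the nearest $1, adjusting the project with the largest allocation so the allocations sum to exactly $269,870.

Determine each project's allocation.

Clients served total 2,026; residents total 3,502.
Blended shares (30% clients served + 70% residents): Winslow Corridor 0.2055; Meridian Annex 0.3302; Lower Overpass 0.4642.
Raw shares: Winslow Corridor 55,470.24; Meridian Annex 89,113.90; Lower Overpass 125,285.86.
Rounded to nearest $1: Winslow Corridor $55,470; Meridian Annex $89,114; Lower Overpass $125,286. Sum = $269,870.
Sum already equals the total — no adjustment.

Winslow Corridor: $55,470; Meridian Annex: $89,114; Lower Overpass: $125,286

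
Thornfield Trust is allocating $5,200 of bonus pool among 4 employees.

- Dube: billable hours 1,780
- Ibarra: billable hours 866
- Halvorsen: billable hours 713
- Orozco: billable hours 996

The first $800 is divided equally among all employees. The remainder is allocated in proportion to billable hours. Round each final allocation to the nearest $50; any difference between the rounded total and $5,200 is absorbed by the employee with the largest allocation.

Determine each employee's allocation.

Equal tier: $800 ÷ 4 = $200 apiece.
Remainder $4,400 by billable hours (total 4,355): Dube 1,798.39 → $1,800; Ibarra 874.95 → $850; Halvorsen 720.37 → $700; Orozco 1,006.29 → $1,000.
Rounding difference +$50 on remainder applied to Dube.
Totals: Dube $200 + $1,850 = $2,050; Ibarra $200 + $850 = $1,050; Halvorsen $200 + $700 = $900; Orozco $200 + $1,000 = $1,200.

Dube: $2,050 | Ibarra: $1,050 | Halvorsen: $900 | Orozco: $1,200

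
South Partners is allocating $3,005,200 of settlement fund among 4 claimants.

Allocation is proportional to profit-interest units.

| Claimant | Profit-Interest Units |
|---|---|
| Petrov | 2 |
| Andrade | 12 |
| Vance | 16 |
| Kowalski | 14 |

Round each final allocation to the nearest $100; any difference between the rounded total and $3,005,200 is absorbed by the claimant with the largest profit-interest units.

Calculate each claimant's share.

Combined profit-interest units = 2 + 12 + 16 + 14 = 44.
Raw shares: Petrov 136,600.00; Andrade 819,600.00; Vance 1,092,800.00; Kowalski 956,200.00.
After rounding ($100): Petrov $136,600; Andrade $819,600; Vance $1,092,800; Kowalski $956,200. Sum = $3,005,200.
Sum already equals the total — no adjustment.

Petrov: $136,600 | Andrade: $819,600 | Vance: $1,092,800 | Kowalski: $956,200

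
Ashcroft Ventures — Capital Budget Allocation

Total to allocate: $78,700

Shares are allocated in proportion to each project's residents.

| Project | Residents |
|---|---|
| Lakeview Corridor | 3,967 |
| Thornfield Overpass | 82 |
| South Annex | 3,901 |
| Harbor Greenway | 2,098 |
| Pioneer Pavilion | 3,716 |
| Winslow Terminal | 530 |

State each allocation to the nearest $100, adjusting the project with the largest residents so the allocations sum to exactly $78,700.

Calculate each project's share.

Combined residents = 14,294.
Unrounded shares: Lakeview Corridor 3,967/14,294 × $78,700 = 21,841.53; Thornfield Overpass 82/14,294 × $78,700 = 451.48; South Annex 3,901/14,294 × $78,700 = 21,478.15; Harbor Greenway 2,098/14,294 × $78,700 = 11,551.18; Pioneer Pavilion 3,716/14,294 × $78,700 = 20,459.58; Winslow Terminal 530/14,294 × $78,700 = 2,918.08.
After rounding ($100): Lakeview Corridor $21,800; Thornfield Overpass $500; South Annex $21,500; Harbor Greenway $11,600; Pioneer Pavilion $20,500; Winslow Terminal $2,900. Sum = $78,800.
Difference $78,700 − $78,800 = −$100 applied to largest residents (Lakeview Corridor): Lakeview Corridor becomes $21,700.

Lakeview Corridor: $21,700; Thornfield Overpass: $500; South Annex: $21,500; Harbor Greenway: $11,600; Pioneer Pavilion: $20,500; Winslow Terminal: $2,900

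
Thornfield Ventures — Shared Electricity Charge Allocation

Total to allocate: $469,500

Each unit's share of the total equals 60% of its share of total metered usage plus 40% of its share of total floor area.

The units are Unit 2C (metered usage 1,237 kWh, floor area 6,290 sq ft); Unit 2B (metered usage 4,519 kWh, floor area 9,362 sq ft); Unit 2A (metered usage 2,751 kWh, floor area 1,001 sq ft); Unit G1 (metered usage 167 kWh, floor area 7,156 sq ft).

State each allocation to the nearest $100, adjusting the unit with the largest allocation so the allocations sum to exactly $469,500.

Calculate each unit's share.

Unit 2C: $89,800; Unit 2B: $220,600; Unit 2A: $97,200; Unit G1: $61,900

Metered usage total 8,674; floor area total 23,809.
Combined weights (60% metered usage + 40% floor area): Unit 2C 0.1912; Unit 2B 0.4699; Unit 2A 0.2071; Unit G1 0.1318.
Pro-rata amounts: Unit 2C 89,787.36; Unit 2B 220,606.03; Unit 2A 97,238.14; Unit G1 61,868.46.
Rounded to nearest $100: Unit 2C $89,800; Unit 2B $220,600; Unit 2A $97,200; Unit G1 $61,900. Sum = $469,500.
Sum already equals the total — no adjustment.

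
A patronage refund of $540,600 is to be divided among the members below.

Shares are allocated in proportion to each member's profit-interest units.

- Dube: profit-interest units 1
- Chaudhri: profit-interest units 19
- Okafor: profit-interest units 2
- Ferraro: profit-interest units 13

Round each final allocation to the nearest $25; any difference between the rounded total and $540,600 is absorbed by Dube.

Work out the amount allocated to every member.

Dube: $15,425 · Chaudhri: $293,475 · Okafor: $30,900 · Ferraro: $200,800

Combined profit-interest units = 35.
Proportional shares: Dube 1/35 × $540,600 = 15,445.71; Chaudhri 19/35 × $540,600 = 293,468.57; Okafor 2/35 × $540,600 = 30,891.43; Ferraro 13/35 × $540,600 = 200,794.29.
Rounded to nearest $25: Dube $15,450; Chaudhri $293,475; Okafor $30,900; Ferraro $200,800. Sum = $540,625.
Difference $540,600 − $540,625 = −$25 applied to Dube: Dube becomes $15,425.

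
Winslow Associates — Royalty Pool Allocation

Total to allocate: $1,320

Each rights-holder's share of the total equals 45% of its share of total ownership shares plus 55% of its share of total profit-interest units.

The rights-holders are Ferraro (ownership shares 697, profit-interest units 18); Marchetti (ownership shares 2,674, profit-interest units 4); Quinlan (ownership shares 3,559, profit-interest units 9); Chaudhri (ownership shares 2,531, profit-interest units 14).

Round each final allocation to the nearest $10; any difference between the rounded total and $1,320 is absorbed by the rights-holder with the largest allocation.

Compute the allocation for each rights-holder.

Ferraro: $330 | Marchetti: $230 | Quinlan: $370 | Chaudhri: $390

Totals — ownership shares 9,461, profit-interest units 45.
Composite weights (45% ownership shares + 55% profit-interest units): Ferraro 0.2532; Marchetti 0.1761; Quinlan 0.2793; Chaudhri 0.2915.
Proportional shares: Ferraro 334.16; Marchetti 232.42; Quinlan 368.65; Chaudhri 384.77.
Rounded to nearest $10: Ferraro $330; Marchetti $230; Quinlan $370; Chaudhri $380. Sum = $1,310.
Difference $1,320 − $1,310 = +$10 applied to largest allocation (Chaudhri): Chaudhri becomes $390.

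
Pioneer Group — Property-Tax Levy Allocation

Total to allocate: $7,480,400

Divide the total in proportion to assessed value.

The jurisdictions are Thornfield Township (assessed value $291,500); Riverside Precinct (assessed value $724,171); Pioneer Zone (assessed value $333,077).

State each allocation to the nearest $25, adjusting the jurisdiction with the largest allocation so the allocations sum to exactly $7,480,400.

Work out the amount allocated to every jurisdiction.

Sum of assessed value: 1,348,748.
Raw shares: Thornfield Township 291,500/1,348,748 × $7,480,400 = 1,616,711.65; Riverside Precinct 724,171/1,348,748 × $7,480,400 = 4,016,383.16; Pioneer Zone 333,077/1,348,748 × $7,480,400 = 1,847,305.20.
Rounded to nearest $25: Thornfield Township $1,616,700; Riverside Precinct $4,016,375; Pioneer Zone $1,847,300. Sum = $7,480,375.
Difference $7,480,400 − $7,480,375 = +$25 applied to largest allocation (Riverside Precinct): Riverside Precinct becomes $4,016,400.

Thornfield Township: $1,616,700 | Riverside Precinct: $4,016,400 | Pioneer Zone: $1,847,300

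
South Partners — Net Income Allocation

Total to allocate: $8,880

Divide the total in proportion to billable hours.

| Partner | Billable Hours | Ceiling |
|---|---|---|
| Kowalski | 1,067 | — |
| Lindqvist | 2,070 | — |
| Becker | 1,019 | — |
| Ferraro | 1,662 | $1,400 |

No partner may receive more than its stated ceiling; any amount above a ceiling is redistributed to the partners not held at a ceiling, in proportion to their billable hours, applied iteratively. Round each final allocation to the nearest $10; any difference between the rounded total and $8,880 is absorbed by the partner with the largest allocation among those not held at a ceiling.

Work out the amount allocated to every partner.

Total billable hours = 5,818.
Unconstrained shares: Kowalski 1,628.56; Lindqvist 3,159.44; Becker 1,555.30; Ferraro 2,536.71.
Held at cap: Ferraro ($1,400); residual $7,480 reallocated over remaining billable hours 4,156.
Redistributed shares: Kowalski 1,920.39 → $1,920; Lindqvist 3,725.60 → $3,730; Becker 1,834.00 → $1,830.

Kowalski: $1,920 | Lindqvist: $3,730 | Becker: $1,830 | Ferraro: $1,400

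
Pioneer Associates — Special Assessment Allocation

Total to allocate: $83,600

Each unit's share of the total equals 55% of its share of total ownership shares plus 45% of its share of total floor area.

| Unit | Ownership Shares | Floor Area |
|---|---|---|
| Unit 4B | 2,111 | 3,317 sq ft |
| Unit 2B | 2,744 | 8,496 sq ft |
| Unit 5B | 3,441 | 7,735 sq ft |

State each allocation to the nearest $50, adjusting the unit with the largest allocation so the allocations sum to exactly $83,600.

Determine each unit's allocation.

Totals — ownership shares 8,296, floor area 19,548.
Composite weights (55% ownership shares + 45% floor area): Unit 4B 0.2163; Unit 2B 0.3775; Unit 5B 0.4062.
Pro-rata amounts: Unit 4B 18,083.62; Unit 2B 31,558.93; Unit 5B 33,957.46.
Rounded to nearest $50: Unit 4B $18,100; Unit 2B $31,550; Unit 5B $33,950. Sum = $83,600.
Sum already equals the total — no adjustment.

Unit 4B: $18,100 | Unit 2B: $31,550 | Unit 5B: $33,950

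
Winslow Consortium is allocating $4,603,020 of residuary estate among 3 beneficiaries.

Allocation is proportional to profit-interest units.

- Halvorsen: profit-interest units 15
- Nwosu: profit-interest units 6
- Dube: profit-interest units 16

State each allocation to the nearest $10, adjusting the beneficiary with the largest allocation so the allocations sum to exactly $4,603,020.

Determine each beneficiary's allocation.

Sum of profit-interest units: 37.
Unrounded shares: Halvorsen 15/37 × $4,603,020 = 1,866,089.19; Nwosu 6/37 × $4,603,020 = 746,435.68; Dube 16/37 × $4,603,020 = 1,990,495.14.
Rounded to nearest $10: Halvorsen $1,866,090; Nwosu $746,440; Dube $1,990,500. Sum = $4,603,030.
Difference $4,603,020 − $4,603,030 = −$10 applied to largest allocation (Dube): Dube becomes $1,990,490.

Halvorsen: $1,866,090; Nwosu: $746,440; Dube: $1,990,490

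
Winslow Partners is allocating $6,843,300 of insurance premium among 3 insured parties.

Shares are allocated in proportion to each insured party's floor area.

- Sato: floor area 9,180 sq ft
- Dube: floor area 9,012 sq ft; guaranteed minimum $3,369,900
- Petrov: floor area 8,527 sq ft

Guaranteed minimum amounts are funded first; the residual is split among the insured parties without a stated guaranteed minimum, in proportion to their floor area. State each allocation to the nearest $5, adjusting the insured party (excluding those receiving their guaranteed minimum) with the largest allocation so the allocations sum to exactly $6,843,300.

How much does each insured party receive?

Sato: $1,800,745 | Dube: $3,369,900 | Petrov: $1,672,655

Fund the minimums — Dube $3,369,900. Remaining pool $3,473,400.
Remaining pool split over remaining floor area 17,707: Sato 1,800,746.15 → $1,800,745; Petrov 1,672,653.85 → $1,672,655.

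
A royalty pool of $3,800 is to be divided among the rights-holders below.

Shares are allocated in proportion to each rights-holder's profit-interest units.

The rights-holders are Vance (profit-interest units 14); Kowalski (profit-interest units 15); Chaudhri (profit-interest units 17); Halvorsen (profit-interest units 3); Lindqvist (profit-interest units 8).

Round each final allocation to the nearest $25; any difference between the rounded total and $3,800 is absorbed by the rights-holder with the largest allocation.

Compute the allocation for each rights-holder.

Total profit-interest units = 57.
Raw shares: Vance 14/57 × $3,800 = 933.33; Kowalski 15/57 × $3,800 = 1,000.00; Chaudhri 17/57 × $3,800 = 1,133.33; Halvorsen 3/57 × $3,800 = 200.00; Lindqvist 8/57 × $3,800 = 533.33.
At nearest $25: Vance $925; Kowalski $1,000; Chaudhri $1,125; Halvorsen $200; Lindqvist $525. Sum = $3,775.
Difference $3,800 − $3,775 = +$25 applied to largest allocation (Chaudhri): Chaudhri becomes $1,150.

Vance: $925 · Kowalski: $1,000 · Chaudhri: $1,150 · Halvorsen: $200 · Lindqvist: $525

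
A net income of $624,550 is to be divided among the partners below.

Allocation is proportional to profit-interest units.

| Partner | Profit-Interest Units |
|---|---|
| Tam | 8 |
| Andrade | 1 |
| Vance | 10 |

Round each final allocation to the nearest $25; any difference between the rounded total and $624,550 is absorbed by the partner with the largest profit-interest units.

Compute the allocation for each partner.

Sum of profit-interest units: 8 + 1 + 10 = 19.
Unrounded shares: Tam 262,968.42; Andrade 32,871.05; Vance 328,710.53.
After rounding ($25): Tam $262,975; Andrade $32,875; Vance $328,700. Sum = $624,550.
No rounding difference to absorb.

Tam: $262,975 · Andrade: $32,875 · Vance: $328,700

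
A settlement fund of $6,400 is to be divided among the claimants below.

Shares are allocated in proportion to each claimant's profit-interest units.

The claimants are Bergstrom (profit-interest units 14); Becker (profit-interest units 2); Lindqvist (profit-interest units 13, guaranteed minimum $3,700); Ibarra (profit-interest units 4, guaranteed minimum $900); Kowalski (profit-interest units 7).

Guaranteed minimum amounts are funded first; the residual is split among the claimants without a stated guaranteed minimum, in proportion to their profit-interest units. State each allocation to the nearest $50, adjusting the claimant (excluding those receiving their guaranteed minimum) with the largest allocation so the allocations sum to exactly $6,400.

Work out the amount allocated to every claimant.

Minimums first: Lindqvist $3,700; Ibarra $900. Remaining pool $1,800.
Remaining pool split over remaining profit-interest units 23: Bergstrom 1,095.65 → $1,100; Becker 156.52 → $150; Kowalski 547.83 → $550.

Bergstrom: $1,100 · Becker: $150 · Lindqvist: $3,700 · Ibarra: $900 · Kowalski: $550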